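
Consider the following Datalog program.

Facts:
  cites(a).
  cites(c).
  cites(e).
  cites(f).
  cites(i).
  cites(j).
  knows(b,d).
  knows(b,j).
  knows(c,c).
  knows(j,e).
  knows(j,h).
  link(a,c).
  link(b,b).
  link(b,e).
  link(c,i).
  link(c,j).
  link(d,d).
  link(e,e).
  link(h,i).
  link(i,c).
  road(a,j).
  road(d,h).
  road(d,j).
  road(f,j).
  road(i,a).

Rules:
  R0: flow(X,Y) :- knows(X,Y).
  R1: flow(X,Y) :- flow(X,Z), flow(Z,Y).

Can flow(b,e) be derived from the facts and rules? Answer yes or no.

yes

round 1: derive flow(b,d) via R0 from knows(b,d)
round 1: derive flow(b,j) via R0 from knows(b,j)
round 1: derive flow(c,c) via R0 from knows(c,c)
round 1: derive flow(j,e) via R0 from knows(j,e)
round 1: derive flow(j,h) via R0 from knows(j,h)
round 2: derive flow(b,e) via R1 from flow(b,j), flow(j,e)
round 2: derive flow(b,h) via R1 from flow(b,j), flow(j,h)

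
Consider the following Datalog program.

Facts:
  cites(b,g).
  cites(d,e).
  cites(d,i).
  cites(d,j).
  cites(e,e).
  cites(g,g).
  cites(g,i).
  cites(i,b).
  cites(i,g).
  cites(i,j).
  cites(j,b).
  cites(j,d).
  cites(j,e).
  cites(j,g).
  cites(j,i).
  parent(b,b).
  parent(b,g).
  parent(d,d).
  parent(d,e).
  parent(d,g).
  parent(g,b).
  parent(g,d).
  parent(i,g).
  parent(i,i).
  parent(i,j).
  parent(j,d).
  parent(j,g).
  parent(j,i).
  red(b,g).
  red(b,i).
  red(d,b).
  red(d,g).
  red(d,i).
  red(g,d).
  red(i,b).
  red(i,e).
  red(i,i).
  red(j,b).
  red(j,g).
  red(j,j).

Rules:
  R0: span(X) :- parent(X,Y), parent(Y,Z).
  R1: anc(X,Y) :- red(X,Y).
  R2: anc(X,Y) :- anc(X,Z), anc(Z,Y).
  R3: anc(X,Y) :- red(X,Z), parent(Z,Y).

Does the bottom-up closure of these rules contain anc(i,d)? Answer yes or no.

round 1: derive anc(b,g) via R1 from red(b,g)
round 1: derive anc(b,i) via R1 from red(b,i)
round 1: derive anc(d,b) via R1 from red(d,b)
round 1: derive anc(d,g) via R1 from red(d,g)
round 1: derive anc(d,i) via R1 from red(d,i)
round 1: derive anc(g,d) via R1 from red(g,d)
round 1: derive anc(i,b) via R1 from red(i,b)
round 1: derive anc(i,e) via R1 from red(i,e)
round 1: derive anc(i,i) via R1 from red(i,i)
round 1: derive anc(j,b) via R1 from red(j,b)
round 1: derive anc(j,g) via R1 from red(j,g)
round 1: derive anc(j,j) via R1 from red(j,j)
round 1: derive anc(b,b) via R3 from red(b,g), parent(g,b)
round 1: derive anc(b,d) via R3 from red(b,g), parent(g,d)
round 1: derive anc(b,j) via R3 from red(b,i), parent(i,j)
round 1: derive anc(d,d) via R3 from red(d,g), parent(g,d)
round 1: derive anc(d,j) via R3 from red(d,i), parent(i,j)
round 1: derive anc(g,e) via R3 from red(g,d), parent(d,e)
round 1: derive anc(g,g) via R3 from red(g,d), parent(d,g)
round 1: derive anc(i,g) via R3 from red(i,b), parent(b,g)
round 1: derive anc(i,j) via R3 from red(i,i), parent(i,j)
round 1: derive anc(j,d) via R3 from red(j,g), parent(g,d)
round 1: derive anc(j,i) via R3 from red(j,j), parent(j,i)
round 2: derive anc(b,e) via R2 from anc(b,g), anc(g,e)
round 2: derive anc(d,e) via R2 from anc(d,g), anc(g,e)
round 2: derive anc(g,b) via R2 from anc(g,d), anc(d,b)
round 2: derive anc(g,i) via R2 from anc(g,d), anc(d,i)
round 2: derive anc(g,j) via R2 from anc(g,d), anc(d,j)
round 2: derive anc(i,d) via R2 from anc(i,b), anc(b,d)
round 2: derive anc(j,e) via R2 from anc(j,g), anc(g,e)

yes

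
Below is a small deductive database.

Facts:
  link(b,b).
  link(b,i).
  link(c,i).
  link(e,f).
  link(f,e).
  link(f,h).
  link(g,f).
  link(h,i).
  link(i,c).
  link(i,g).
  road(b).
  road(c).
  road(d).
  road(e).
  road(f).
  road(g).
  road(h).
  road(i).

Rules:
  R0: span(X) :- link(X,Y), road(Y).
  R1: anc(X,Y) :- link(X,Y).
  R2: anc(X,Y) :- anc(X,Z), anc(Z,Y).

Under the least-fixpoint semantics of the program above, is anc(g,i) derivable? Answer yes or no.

yes

round 1: derive anc(b,b) via R1 from link(b,b)
round 1: derive anc(b,i) via R1 from link(b,i)
round 1: derive anc(c,i) via R1 from link(c,i)
round 1: derive anc(e,f) via R1 from link(e,f)
round 1: derive anc(f,e) via R1 from link(f,e)
round 1: derive anc(f,h) via R1 from link(f,h)
round 1: derive anc(g,f) via R1 from link(g,f)
round 1: derive anc(h,i) via R1 from link(h,i)
round 1: derive anc(i,c) via R1 from link(i,c)
round 1: derive anc(i,g) via R1 from link(i,g)
round 2: derive anc(b,c) via R2 from anc(b,i), anc(i,c)
round 2: derive anc(b,g) via R2 from anc(b,i), anc(i,g)
round 2: derive anc(c,c) via R2 from anc(c,i), anc(i,c)
round 2: derive anc(c,g) via R2 from anc(c,i), anc(i,g)
round 2: derive anc(e,e) via R2 from anc(e,f), anc(f,e)
round 2: derive anc(e,h) via R2 from anc(e,f), anc(f,h)
round 2: derive anc(f,f) via R2 from anc(f,e), anc(e,f)
round 2: derive anc(f,i) via R2 from anc(f,h), anc(h,i)
round 2: derive anc(g,e) via R2 from anc(g,f), anc(f,e)
round 2: derive anc(g,h) via R2 from anc(g,f), anc(f,h)
round 2: derive anc(h,c) via R2 from anc(h,i), anc(i,c)
round 2: derive anc(h,g) via R2 from anc(h,i), anc(i,g)
round 2: derive anc(i,f) via R2 from anc(i,g), anc(g,f)
round 2: derive anc(i,i) via R2 from anc(i,c), anc(c,i)
round 3: derive anc(b,e) via R2 from anc(b,g), anc(g,e)
round 3: derive anc(b,f) via R2 from anc(b,g), anc(g,f)
round 3: derive anc(b,h) via R2 from anc(b,g), anc(g,h)
round 3: derive anc(c,e) via R2 from anc(c,g), anc(g,e)
round 3: derive anc(c,f) via R2 from anc(c,g), anc(g,f)
round 3: derive anc(c,h) via R2 from anc(c,g), anc(g,h)
round 3: derive anc(e,c) via R2 from anc(e,h), anc(h,c)
round 3: derive anc(e,g) via R2 from anc(e,h), anc(h,g)
round 3: derive anc(e,i) via R2 from anc(e,f), anc(f,i)
round 3: derive anc(f,c) via R2 from anc(f,h), anc(h,c)
round 3: derive anc(f,g) via R2 from anc(f,h), anc(h,g)
round 3: derive anc(g,c) via R2 from anc(g,h), anc(h,c)
round 3: derive anc(g,g) via R2 from anc(g,h), anc(h,g)
round 3: derive anc(g,i) via R2 from anc(g,f), anc(f,i)
round 3: derive anc(h,e) via R2 from anc(h,g), anc(g,e)
round 3: derive anc(h,f) via R2 from anc(h,g), anc(g,f)
round 3: derive anc(h,h) via R2 from anc(h,g), anc(g,h)
round 3: derive anc(i,e) via R2 from anc(i,f), anc(f,e)
round 3: derive anc(i,h) via R2 from anc(i,f), anc(f,h)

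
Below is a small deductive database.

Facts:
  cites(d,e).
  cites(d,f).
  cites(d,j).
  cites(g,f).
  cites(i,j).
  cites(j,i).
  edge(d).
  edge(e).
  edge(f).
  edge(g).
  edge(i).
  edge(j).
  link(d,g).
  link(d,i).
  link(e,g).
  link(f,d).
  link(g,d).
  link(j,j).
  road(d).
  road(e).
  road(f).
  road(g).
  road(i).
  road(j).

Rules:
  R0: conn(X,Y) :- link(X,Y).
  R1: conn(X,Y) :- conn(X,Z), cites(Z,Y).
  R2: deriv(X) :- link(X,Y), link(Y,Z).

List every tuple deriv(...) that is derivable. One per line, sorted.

deriv(d)
deriv(e)
deriv(f)
deriv(g)
deriv(j)

round 1: derive deriv(d) via R2 from link(d,g), link(g,d)
round 1: derive deriv(e) via R2 from link(e,g), link(g,d)
round 1: derive deriv(f) via R2 from link(f,d), link(d,g)
round 1: derive deriv(g) via R2 from link(g,d), link(d,g)
round 1: derive deriv(j) via R2 from link(j,j), link(j,j)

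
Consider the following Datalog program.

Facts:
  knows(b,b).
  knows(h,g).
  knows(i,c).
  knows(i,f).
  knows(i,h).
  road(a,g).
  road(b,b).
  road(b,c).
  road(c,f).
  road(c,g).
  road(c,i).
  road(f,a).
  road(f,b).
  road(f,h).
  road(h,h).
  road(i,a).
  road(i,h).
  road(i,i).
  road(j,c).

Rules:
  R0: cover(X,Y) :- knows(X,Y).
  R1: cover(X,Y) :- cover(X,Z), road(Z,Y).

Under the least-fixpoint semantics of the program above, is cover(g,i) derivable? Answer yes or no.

round 1: derive cover(b,b) via R0 from knows(b,b)
round 1: derive cover(h,g) via R0 from knows(h,g)
round 1: derive cover(i,c) via R0 from knows(i,c)
round 1: derive cover(i,f) via R0 from knows(i,f)
round 1: derive cover(i,h) via R0 from knows(i,h)
round 2: derive cover(b,c) via R1 from cover(b,b), road(b,c)
round 2: derive cover(i,a) via R1 from cover(i,f), road(f,a)
round 2: derive cover(i,b) via R1 from cover(i,f), road(f,b)
round 2: derive cover(i,g) via R1 from cover(i,c), road(c,g)
round 2: derive cover(i,i) via R1 from cover(i,c), road(c,i)
round 3: derive cover(b,f) via R1 from cover(b,c), road(c,f)
round 3: derive cover(b,g) via R1 from cover(b,c), road(c,g)
round 3: derive cover(b,i) via R1 from cover(b,c), road(c,i)
round 4: derive cover(b,a) via R1 from cover(b,f), road(f,a)
round 4: derive cover(b,h) via R1 from cover(b,f), road(f,h)

no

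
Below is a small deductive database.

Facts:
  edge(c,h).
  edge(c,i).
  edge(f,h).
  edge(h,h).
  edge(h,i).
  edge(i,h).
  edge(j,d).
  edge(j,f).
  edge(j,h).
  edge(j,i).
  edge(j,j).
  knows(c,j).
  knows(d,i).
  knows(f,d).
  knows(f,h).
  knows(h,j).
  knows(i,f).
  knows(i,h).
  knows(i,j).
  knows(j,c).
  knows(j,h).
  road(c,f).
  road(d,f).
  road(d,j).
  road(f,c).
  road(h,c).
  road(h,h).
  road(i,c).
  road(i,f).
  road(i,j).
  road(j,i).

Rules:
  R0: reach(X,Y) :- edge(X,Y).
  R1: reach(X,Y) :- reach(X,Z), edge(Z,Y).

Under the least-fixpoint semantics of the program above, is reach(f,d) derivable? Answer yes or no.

round 1: derive reach(c,h) via R0 from edge(c,h)
round 1: derive reach(c,i) via R0 from edge(c,i)
round 1: derive reach(f,h) via R0 from edge(f,h)
round 1: derive reach(h,h) via R0 from edge(h,h)
round 1: derive reach(h,i) via R0 from edge(h,i)
round 1: derive reach(i,h) via R0 from edge(i,h)
round 1: derive reach(j,d) via R0 from edge(j,d)
round 1: derive reach(j,f) via R0 from edge(j,f)
round 1: derive reach(j,h) via R0 from edge(j,h)
round 1: derive reach(j,i) via R0 from edge(j,i)
round 1: derive reach(j,j) via R0 from edge(j,j)
round 2: derive reach(f,i) via R1 from reach(f,h), edge(h,i)
round 2: derive reach(i,i) via R1 from reach(i,h), edge(h,i)

no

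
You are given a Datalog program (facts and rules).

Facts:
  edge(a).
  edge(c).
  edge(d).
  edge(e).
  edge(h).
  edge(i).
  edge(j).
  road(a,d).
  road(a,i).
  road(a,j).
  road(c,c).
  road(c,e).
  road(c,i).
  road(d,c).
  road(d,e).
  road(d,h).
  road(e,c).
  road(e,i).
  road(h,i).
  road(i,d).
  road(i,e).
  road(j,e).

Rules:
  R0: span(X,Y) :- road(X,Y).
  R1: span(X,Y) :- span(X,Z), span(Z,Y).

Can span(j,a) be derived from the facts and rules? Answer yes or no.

no

round 1: derive span(a,d) via R0 from road(a,d)
round 1: derive span(a,i) via R0 from road(a,i)
round 1: derive span(a,j) via R0 from road(a,j)
round 1: derive span(c,c) via R0 from road(c,c)
round 1: derive span(c,e) via R0 from road(c,e)
round 1: derive span(c,i) via R0 from road(c,i)
round 1: derive span(d,c) via R0 from road(d,c)
round 1: derive span(d,e) via R0 from road(d,e)
round 1: derive span(d,h) via R0 from road(d,h)
round 1: derive span(e,c) via R0 from road(e,c)
round 1: derive span(e,i) via R0 from road(e,i)
round 1: derive span(h,i) via R0 from road(h,i)
round 1: derive span(i,d) via R0 from road(i,d)
round 1: derive span(i,e) via R0 from road(i,e)
round 1: derive span(j,e) via R0 from road(j,e)
round 2: derive span(a,c) via R1 from span(a,d), span(d,c)
round 2: derive span(a,e) via R1 from span(a,d), span(d,e)
round 2: derive span(a,h) via R1 from span(a,d), span(d,h)
round 2: derive span(c,d) via R1 from span(c,i), span(i,d)
round 2: derive span(d,i) via R1 from span(d,c), span(c,i)
round 2: derive span(e,d) via R1 from span(e,i), span(i,d)
round 2: derive span(e,e) via R1 from span(e,c), span(c,e)
round 2: derive span(h,d) via R1 from span(h,i), span(i,d)
round 2: derive span(h,e) via R1 from span(h,i), span(i,e)
round 2: derive span(i,c) via R1 from span(i,d), span(d,c)
round 2: derive span(i,h) via R1 from span(i,d), span(d,h)
round 2: derive span(i,i) via R1 from span(i,e), span(e,i)
round 2: derive span(j,c) via R1 from span(j,e), span(e,c)
round 2: derive span(j,i) via R1 from span(j,e), span(e,i)
round 3: derive span(c,h) via R1 from span(c,d), span(d,h)
round 3: derive span(d,d) via R1 from span(d,c), span(c,d)
round 3: derive span(e,h) via R1 from span(e,d), span(d,h)
round 3: derive span(h,c) via R1 from span(h,d), span(d,c)
round 3: derive span(h,h) via R1 from span(h,d), span(d,h)
round 3: derive span(j,d) via R1 from span(j,c), span(c,d)
round 3: derive span(j,h) via R1 from span(j,i), span(i,h)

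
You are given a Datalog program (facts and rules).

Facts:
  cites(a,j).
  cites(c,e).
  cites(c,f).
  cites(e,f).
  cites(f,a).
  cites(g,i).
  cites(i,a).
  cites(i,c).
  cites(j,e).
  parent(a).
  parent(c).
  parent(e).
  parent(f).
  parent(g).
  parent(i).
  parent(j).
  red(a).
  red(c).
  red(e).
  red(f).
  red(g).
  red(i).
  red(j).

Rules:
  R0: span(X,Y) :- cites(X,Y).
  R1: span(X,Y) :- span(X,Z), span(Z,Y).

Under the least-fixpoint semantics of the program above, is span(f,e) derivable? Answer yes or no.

yes

round 1: derive span(a,j) via R0 from cites(a,j)
round 1: derive span(c,e) via R0 from cites(c,e)
round 1: derive span(c,f) via R0 from cites(c,f)
round 1: derive span(e,f) via R0 from cites(e,f)
round 1: derive span(f,a) via R0 from cites(f,a)
round 1: derive span(g,i) via R0 from cites(g,i)
round 1: derive span(i,a) via R0 from cites(i,a)
round 1: derive span(i,c) via R0 from cites(i,c)
round 1: derive span(j,e) via R0 from cites(j,e)
round 2: derive span(a,e) via R1 from span(a,j), span(j,e)
round 2: derive span(c,a) via R1 from span(c,f), span(f,a)
round 2: derive span(e,a) via R1 from span(e,f), span(f,a)
round 2: derive span(f,j) via R1 from span(f,a), span(a,j)
round 2: derive span(g,a) via R1 from span(g,i), span(i,a)
round 2: derive span(g,c) via R1 from span(g,i), span(i,c)
round 2: derive span(i,e) via R1 from span(i,c), span(c,e)
round 2: derive span(i,f) via R1 from span(i,c), span(c,f)
round 2: derive span(i,j) via R1 from span(i,a), span(a,j)
round 2: derive span(j,f) via R1 from span(j,e), span(e,f)
round 3: derive span(a,a) via R1 from span(a,e), span(e,a)
round 3: derive span(a,f) via R1 from span(a,e), span(e,f)
round 3: derive span(c,j) via R1 from span(c,a), span(a,j)
round 3: derive span(e,e) via R1 from span(e,a), span(a,e)
round 3: derive span(e,j) via R1 from span(e,a), span(a,j)
round 3: derive span(f,e) via R1 from span(f,a), span(a,e)
round 3: derive span(f,f) via R1 from span(f,j), span(j,f)
round 3: derive span(g,e) via R1 from span(g,a), span(a,e)
round 3: derive span(g,f) via R1 from span(g,c), span(c,f)
round 3: derive span(g,j) via R1 from span(g,a), span(a,j)
round 3: derive span(j,a) via R1 from span(j,e), span(e,a)
round 3: derive span(j,j) via R1 from span(j,f), span(f,j)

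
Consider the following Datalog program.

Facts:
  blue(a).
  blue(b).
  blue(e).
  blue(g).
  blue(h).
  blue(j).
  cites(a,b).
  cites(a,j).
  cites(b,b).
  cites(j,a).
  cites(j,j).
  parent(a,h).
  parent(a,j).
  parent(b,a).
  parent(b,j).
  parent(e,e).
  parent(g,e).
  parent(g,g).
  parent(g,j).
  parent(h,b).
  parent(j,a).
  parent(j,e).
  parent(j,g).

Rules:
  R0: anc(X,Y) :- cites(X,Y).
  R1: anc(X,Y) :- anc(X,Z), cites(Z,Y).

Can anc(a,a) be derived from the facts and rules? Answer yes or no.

yes

round 1: derive anc(a,b) via R0 from cites(a,b)
round 1: derive anc(a,j) via R0 from cites(a,j)
round 1: derive anc(b,b) via R0 from cites(b,b)
round 1: derive anc(j,a) via R0 from cites(j,a)
round 1: derive anc(j,j) via R0 from cites(j,j)
round 2: derive anc(a,a) via R1 from anc(a,j), cites(j,a)
round 2: derive anc(j,b) via R1 from anc(j,a), cites(a,b)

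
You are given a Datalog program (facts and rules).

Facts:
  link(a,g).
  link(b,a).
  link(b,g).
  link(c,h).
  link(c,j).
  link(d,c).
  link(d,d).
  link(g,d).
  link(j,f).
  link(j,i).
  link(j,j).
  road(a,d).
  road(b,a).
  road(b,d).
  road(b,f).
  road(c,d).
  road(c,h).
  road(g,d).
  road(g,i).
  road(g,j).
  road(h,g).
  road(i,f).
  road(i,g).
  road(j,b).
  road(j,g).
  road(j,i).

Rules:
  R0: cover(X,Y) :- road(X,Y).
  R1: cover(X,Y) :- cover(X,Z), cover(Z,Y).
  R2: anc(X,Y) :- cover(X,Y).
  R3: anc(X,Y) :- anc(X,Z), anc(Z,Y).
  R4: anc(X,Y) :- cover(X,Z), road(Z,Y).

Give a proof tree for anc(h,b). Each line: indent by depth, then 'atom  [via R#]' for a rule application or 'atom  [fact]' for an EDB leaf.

anc(h,b)  [via R3]
  anc(h,g)  [via R2]
    cover(h,g)  [via R0]
      road(h,g)  [fact]
  anc(g,b)  [via R4]
    cover(g,j)  [via R0]
      road(g,j)  [fact]
    road(j,b)  [fact]

round 1: derive cover(a,d) via R0 from road(a,d)
round 1: derive cover(b,a) via R0 from road(b,a)
round 1: derive cover(b,d) via R0 from road(b,d)
round 1: derive cover(b,f) via R0 from road(b,f)
round 1: derive cover(c,d) via R0 from road(c,d)
round 1: derive cover(c,h) via R0 from road(c,h)
round 1: derive cover(g,d) via R0 from road(g,d)
round 1: derive cover(g,i) via R0 from road(g,i)
round 1: derive cover(g,j) via R0 from road(g,j)
round 1: derive cover(h,g) via R0 from road(h,g)
round 1: derive cover(i,f) via R0 from road(i,f)
round 1: derive cover(i,g) via R0 from road(i,g)
round 1: derive cover(j,b) via R0 from road(j,b)
round 1: derive cover(j,g) via R0 from road(j,g)
round 1: derive cover(j,i) via R0 from road(j,i)
round 2: derive cover(c,g) via R1 from cover(c,h), cover(h,g)
round 2: derive cover(g,b) via R1 from cover(g,j), cover(j,b)
round 2: derive cover(g,f) via R1 from cover(g,i), cover(i,f)
round 2: derive cover(g,g) via R1 from cover(g,i), cover(i,g)
round 2: derive cover(h,d) via R1 from cover(h,g), cover(g,d)
round 2: derive cover(h,i) via R1 from cover(h,g), cover(g,i)
round 2: derive cover(h,j) via R1 from cover(h,g), cover(g,j)
round 2: derive cover(i,d) via R1 from cover(i,g), cover(g,d)
round 2: derive cover(i,i) via R1 from cover(i,g), cover(g,i)
round 2: derive cover(i,j) via R1 from cover(i,g), cover(g,j)
round 2: derive cover(j,a) via R1 from cover(j,b), cover(b,a)
round 2: derive cover(j,d) via R1 from cover(j,b), cover(b,d)
round 2: derive cover(j,f) via R1 from cover(j,b), cover(b,f)
round 2: derive cover(j,j) via R1 from cover(j,g), cover(g,j)
round 2: derive anc(a,d) via R2 from cover(a,d)
round 2: derive anc(b,a) via R2 from cover(b,a)
round 2: derive anc(b,d) via R2 from cover(b,d)
round 2: derive anc(b,f) via R2 from cover(b,f)
round 2: derive anc(c,d) via R2 from cover(c,d)
round 2: derive anc(c,h) via R2 from cover(c,h)
round 2: derive anc(g,d) via R2 from cover(g,d)
round 2: derive anc(g,i) via R2 from cover(g,i)
round 2: derive anc(g,j) via R2 from cover(g,j)
round 2: derive anc(h,g) via R2 from cover(h,g)
round 2: derive anc(i,f) via R2 from cover(i,f)
round 2: derive anc(i,g) via R2 from cover(i,g)
round 2: derive anc(j,b) via R2 from cover(j,b)
round 2: derive anc(j,g) via R2 from cover(j,g)
round 2: derive anc(j,i) via R2 from cover(j,i)
round 2: derive anc(c,g) via R4 from cover(c,h), road(h,g)
round 2: derive anc(g,b) via R4 from cover(g,j), road(j,b)
round 2: derive anc(g,f) via R4 from cover(g,i), road(i,f)
round 2: derive anc(g,g) via R4 from cover(g,i), road(i,g)
round 2: derive anc(h,d) via R4 from cover(h,g), road(g,d)
round 2: derive anc(h,i) via R4 from cover(h,g), road(g,i)
round 2: derive anc(h,j) via R4 from cover(h,g), road(g,j)
round 2: derive anc(i,d) via R4 from cover(i,g), road(g,d)
round 2: derive anc(i,i) via R4 from cover(i,g), road(g,i)
round 2: derive anc(i,j) via R4 from cover(i,g), road(g,j)
round 2: derive anc(j,a) via R4 from cover(j,b), road(b,a)
round 2: derive anc(j,d) via R4 from cover(j,b), road(b,d)
round 2: derive anc(j,f) via R4 from cover(j,b), road(b,f)
round 2: derive anc(j,j) via R4 from cover(j,g), road(g,j)
round 3: derive cover(c,b) via R1 from cover(c,g), cover(g,b)
round 3: derive cover(c,f) via R1 from cover(c,g), cover(g,f)
round 3: derive cover(c,i) via R1 from cover(c,g), cover(g,i)
round 3: derive cover(c,j) via R1 from cover(c,g), cover(g,j)
round 3: derive cover(g,a) via R1 from cover(g,b), cover(b,a)
round 3: derive cover(h,a) via R1 from cover(h,j), cover(j,a)
round 3: derive cover(h,b) via R1 from cover(h,g), cover(g,b)
round 3: derive cover(h,f) via R1 from cover(h,g), cover(g,f)
round 3: derive cover(i,a) via R1 from cover(i,j), cover(j,a)
round 3: derive cover(i,b) via R1 from cover(i,g), cover(g,b)
round 3: derive anc(c,b) via R3 from anc(c,g), anc(g,b)
round 3: derive anc(c,f) via R3 from anc(c,g), anc(g,f)
round 3: derive anc(c,i) via R3 from anc(c,g), anc(g,i)
round 3: derive anc(c,j) via R3 from anc(c,g), anc(g,j)
round 3: derive anc(g,a) via R3 from anc(g,b), anc(b,a)
round 3: derive anc(h,a) via R3 from anc(h,j), anc(j,a)
round 3: derive anc(h,b) via R3 from anc(h,g), anc(g,b)
round 3: derive anc(h,f) via R3 from anc(h,g), anc(g,f)
round 3: derive anc(i,a) via R3 from anc(i,j), anc(j,a)
round 3: derive anc(i,b) via R3 from anc(i,g), anc(g,b)
round 4: derive cover(c,a) via R1 from cover(c,b), cover(b,a)
round 4: derive anc(c,a) via R3 from anc(c,b), anc(b,a)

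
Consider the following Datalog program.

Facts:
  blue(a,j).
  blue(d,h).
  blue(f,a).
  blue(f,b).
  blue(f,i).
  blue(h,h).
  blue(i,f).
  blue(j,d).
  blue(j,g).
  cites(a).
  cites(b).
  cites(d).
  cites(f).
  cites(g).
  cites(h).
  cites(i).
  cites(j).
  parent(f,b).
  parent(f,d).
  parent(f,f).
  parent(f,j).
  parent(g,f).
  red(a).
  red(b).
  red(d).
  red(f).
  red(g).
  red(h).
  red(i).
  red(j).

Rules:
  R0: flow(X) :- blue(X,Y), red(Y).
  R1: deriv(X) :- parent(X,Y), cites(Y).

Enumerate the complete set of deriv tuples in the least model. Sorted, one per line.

deriv(f)
deriv(g)

round 1: derive deriv(f) via R1 from parent(f,b), cites(b)
round 1: derive deriv(g) via R1 from parent(g,f), cites(f)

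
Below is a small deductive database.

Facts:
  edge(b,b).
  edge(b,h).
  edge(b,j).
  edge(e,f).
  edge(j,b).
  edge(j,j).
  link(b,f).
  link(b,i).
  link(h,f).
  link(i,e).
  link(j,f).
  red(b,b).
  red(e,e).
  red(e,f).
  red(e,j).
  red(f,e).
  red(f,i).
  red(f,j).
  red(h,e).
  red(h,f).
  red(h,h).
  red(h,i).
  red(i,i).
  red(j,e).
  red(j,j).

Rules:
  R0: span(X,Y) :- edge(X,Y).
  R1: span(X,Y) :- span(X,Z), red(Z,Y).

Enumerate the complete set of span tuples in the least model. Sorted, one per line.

round 1: derive span(b,b) via R0 from edge(b,b)
round 1: derive span(b,h) via R0 from edge(b,h)
round 1: derive span(b,j) via R0 from edge(b,j)
round 1: derive span(e,f) via R0 from edge(e,f)
round 1: derive span(j,b) via R0 from edge(j,b)
round 1: derive span(j,j) via R0 from edge(j,j)
round 2: derive span(b,e) via R1 from span(b,h), red(h,e)
round 2: derive span(b,f) via R1 from span(b,h), red(h,f)
round 2: derive span(b,i) via R1 from span(b,h), red(h,i)
round 2: derive span(e,e) via R1 from span(e,f), red(f,e)
round 2: derive span(e,i) via R1 from span(e,f), red(f,i)
round 2: derive span(e,j) via R1 from span(e,f), red(f,j)
round 2: derive span(j,e) via R1 from span(j,j), red(j,e)
round 3: derive span(j,f) via R1 from span(j,e), red(e,f)
round 4: derive span(j,i) via R1 from span(j,f), red(f,i)

span(b,b)
span(b,e)
span(b,f)
span(b,h)
span(b,i)
span(b,j)
span(e,e)
span(e,f)
span(e,i)
span(e,j)
span(j,b)
span(j,e)
span(j,f)
span(j,i)
span(j,j)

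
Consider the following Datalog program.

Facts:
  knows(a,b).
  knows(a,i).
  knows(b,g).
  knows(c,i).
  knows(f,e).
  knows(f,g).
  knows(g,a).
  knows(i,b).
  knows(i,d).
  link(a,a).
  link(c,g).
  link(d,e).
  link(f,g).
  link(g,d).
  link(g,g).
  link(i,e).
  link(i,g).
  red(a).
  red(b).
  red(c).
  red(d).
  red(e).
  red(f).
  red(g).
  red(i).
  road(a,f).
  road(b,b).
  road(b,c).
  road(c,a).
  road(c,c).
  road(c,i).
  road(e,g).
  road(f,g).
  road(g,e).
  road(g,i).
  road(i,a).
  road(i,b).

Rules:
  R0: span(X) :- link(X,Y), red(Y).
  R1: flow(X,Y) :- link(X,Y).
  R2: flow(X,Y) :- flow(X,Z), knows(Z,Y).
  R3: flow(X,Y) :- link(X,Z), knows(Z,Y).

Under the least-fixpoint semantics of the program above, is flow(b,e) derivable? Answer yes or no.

round 1: derive flow(a,a) via R1 from link(a,a)
round 1: derive flow(c,g) via R1 from link(c,g)
round 1: derive flow(d,e) via R1 from link(d,e)
round 1: derive flow(f,g) via R1 from link(f,g)
round 1: derive flow(g,d) via R1 from link(g,d)
round 1: derive flow(g,g) via R1 from link(g,g)
round 1: derive flow(i,e) via R1 from link(i,e)
round 1: derive flow(i,g) via R1 from link(i,g)
round 1: derive flow(a,b) via R3 from link(a,a), knows(a,b)
round 1: derive flow(a,i) via R3 from link(a,a), knows(a,i)
round 1: derive flow(c,a) via R3 from link(c,g), knows(g,a)
round 1: derive flow(f,a) via R3 from link(f,g), knows(g,a)
round 1: derive flow(g,a) via R3 from link(g,g), knows(g,a)
round 1: derive flow(i,a) via R3 from link(i,g), knows(g,a)
round 2: derive flow(a,d) via R2 from flow(a,i), knows(i,d)
round 2: derive flow(a,g) via R2 from flow(a,b), knows(b,g)
round 2: derive flow(c,b) via R2 from flow(c,a), knows(a,b)
round 2: derive flow(c,i) via R2 from flow(c,a), knows(a,i)
round 2: derive flow(f,b) via R2 from flow(f,a), knows(a,b)
round 2: derive flow(f,i) via R2 from flow(f,a), knows(a,i)
round 2: derive flow(g,b) via R2 from flow(g,a), knows(a,b)
round 2: derive flow(g,i) via R2 from flow(g,a), knows(a,i)
round 2: derive flow(i,b) via R2 from flow(i,a), knows(a,b)
round 2: derive flow(i,i) via R2 from flow(i,a), knows(a,i)
round 3: derive flow(c,d) via R2 from flow(c,i), knows(i,d)
round 3: derive flow(f,d) via R2 from flow(f,i), knows(i,d)
round 3: derive flow(i,d) via R2 from flow(i,i), knows(i,d)

no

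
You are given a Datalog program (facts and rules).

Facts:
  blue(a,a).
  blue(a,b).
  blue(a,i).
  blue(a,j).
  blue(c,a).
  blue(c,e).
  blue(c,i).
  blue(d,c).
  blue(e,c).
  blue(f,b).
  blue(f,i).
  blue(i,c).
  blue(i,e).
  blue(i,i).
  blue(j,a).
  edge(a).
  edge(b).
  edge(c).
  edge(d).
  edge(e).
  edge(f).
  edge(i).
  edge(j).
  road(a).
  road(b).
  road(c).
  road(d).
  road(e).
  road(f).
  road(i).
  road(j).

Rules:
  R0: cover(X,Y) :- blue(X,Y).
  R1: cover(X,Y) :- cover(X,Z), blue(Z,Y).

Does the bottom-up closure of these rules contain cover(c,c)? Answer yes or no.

yes

round 1: derive cover(a,a) via R0 from blue(a,a)
round 1: derive cover(a,b) via R0 from blue(a,b)
round 1: derive cover(a,i) via R0 from blue(a,i)
round 1: derive cover(a,j) via R0 from blue(a,j)
round 1: derive cover(c,a) via R0 from blue(c,a)
round 1: derive cover(c,e) via R0 from blue(c,e)
round 1: derive cover(c,i) via R0 from blue(c,i)
round 1: derive cover(d,c) via R0 from blue(d,c)
round 1: derive cover(e,c) via R0 from blue(e,c)
round 1: derive cover(f,b) via R0 from blue(f,b)
round 1: derive cover(f,i) via R0 from blue(f,i)
round 1: derive cover(i,c) via R0 from blue(i,c)
round 1: derive cover(i,e) via R0 from blue(i,e)
round 1: derive cover(i,i) via R0 from blue(i,i)
round 1: derive cover(j,a) via R0 from blue(j,a)
round 2: derive cover(a,c) via R1 from cover(a,i), blue(i,c)
round 2: derive cover(a,e) via R1 from cover(a,i), blue(i,e)
round 2: derive cover(c,b) via R1 from cover(c,a), blue(a,b)
round 2: derive cover(c,c) via R1 from cover(c,e), blue(e,c)
round 2: derive cover(c,j) via R1 from cover(c,a), blue(a,j)
round 2: derive cover(d,a) via R1 from cover(d,c), blue(c,a)
round 2: derive cover(d,e) via R1 from cover(d,c), blue(c,e)
round 2: derive cover(d,i) via R1 from cover(d,c), blue(c,i)
round 2: derive cover(e,a) via R1 from cover(e,c), blue(c,a)
round 2: derive cover(e,e) via R1 from cover(e,c), blue(c,e)
round 2: derive cover(e,i) via R1 from cover(e,c), blue(c,i)
round 2: derive cover(f,c) via R1 from cover(f,i), blue(i,c)
round 2: derive cover(f,e) via R1 from cover(f,i), blue(i,e)
round 2: derive cover(i,a) via R1 from cover(i,c), blue(c,a)
round 2: derive cover(j,b) via R1 from cover(j,a), blue(a,b)
round 2: derive cover(j,i) via R1 from cover(j,a), blue(a,i)
round 2: derive cover(j,j) via R1 from cover(j,a), blue(a,j)
round 3: derive cover(d,b) via R1 from cover(d,a), blue(a,b)
round 3: derive cover(d,j) via R1 from cover(d,a), blue(a,j)
round 3: derive cover(e,b) via R1 from cover(e,a), blue(a,b)
round 3: derive cover(e,j) via R1 from cover(e,a), blue(a,j)
round 3: derive cover(f,a) via R1 from cover(f,c), blue(c,a)
round 3: derive cover(i,b) via R1 from cover(i,a), blue(a,b)
round 3: derive cover(i,j) via R1 from cover(i,a), blue(a,j)
round 3: derive cover(j,c) via R1 from cover(j,i), blue(i,c)
round 3: derive cover(j,e) via R1 from cover(j,i), blue(i,e)
round 4: derive cover(f,j) via R1 from cover(f,a), blue(a,j)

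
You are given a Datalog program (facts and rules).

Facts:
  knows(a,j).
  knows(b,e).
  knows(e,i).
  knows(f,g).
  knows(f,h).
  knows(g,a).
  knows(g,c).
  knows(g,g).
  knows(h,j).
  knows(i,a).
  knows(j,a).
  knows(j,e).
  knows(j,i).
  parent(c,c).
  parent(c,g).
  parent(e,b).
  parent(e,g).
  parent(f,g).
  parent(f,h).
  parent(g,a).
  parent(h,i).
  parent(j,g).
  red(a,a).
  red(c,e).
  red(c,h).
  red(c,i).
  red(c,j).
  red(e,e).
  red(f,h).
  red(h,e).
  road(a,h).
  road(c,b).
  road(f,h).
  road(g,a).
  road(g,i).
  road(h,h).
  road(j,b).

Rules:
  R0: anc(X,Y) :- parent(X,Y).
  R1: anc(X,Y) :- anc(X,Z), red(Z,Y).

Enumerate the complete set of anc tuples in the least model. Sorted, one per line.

round 1: derive anc(c,c) via R0 from parent(c,c)
round 1: derive anc(c,g) via R0 from parent(c,g)
round 1: derive anc(e,b) via R0 from parent(e,b)
round 1: derive anc(e,g) via R0 from parent(e,g)
round 1: derive anc(f,g) via R0 from parent(f,g)
round 1: derive anc(f,h) via R0 from parent(f,h)
round 1: derive anc(g,a) via R0 from parent(g,a)
round 1: derive anc(h,i) via R0 from parent(h,i)
round 1: derive anc(j,g) via R0 from parent(j,g)
round 2: derive anc(c,e) via R1 from anc(c,c), red(c,e)
round 2: derive anc(c,h) via R1 from anc(c,c), red(c,h)
round 2: derive anc(c,i) via R1 from anc(c,c), red(c,i)
round 2: derive anc(c,j) via R1 from anc(c,c), red(c,j)
round 2: derive anc(f,e) via R1 from anc(f,h), red(h,e)

anc(c,c)
anc(c,e)
anc(c,g)
anc(c,h)
anc(c,i)
anc(c,j)
anc(e,b)
anc(e,g)
anc(f,e)
anc(f,g)
anc(f,h)
anc(g,a)
anc(h,i)
anc(j,g)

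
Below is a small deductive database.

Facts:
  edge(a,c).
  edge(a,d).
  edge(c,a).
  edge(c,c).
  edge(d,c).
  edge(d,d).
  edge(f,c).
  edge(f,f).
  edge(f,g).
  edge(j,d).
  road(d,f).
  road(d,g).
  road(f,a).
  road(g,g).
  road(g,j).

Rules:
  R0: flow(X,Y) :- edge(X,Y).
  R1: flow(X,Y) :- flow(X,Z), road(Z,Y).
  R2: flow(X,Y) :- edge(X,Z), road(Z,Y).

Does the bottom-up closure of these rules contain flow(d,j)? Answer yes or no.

yes

round 1: derive flow(a,c) via R0 from edge(a,c)
round 1: derive flow(a,d) via R0 from edge(a,d)
round 1: derive flow(c,a) via R0 from edge(c,a)
round 1: derive flow(c,c) via R0 from edge(c,c)
round 1: derive flow(d,c) via R0 from edge(d,c)
round 1: derive flow(d,d) via R0 from edge(d,d)
round 1: derive flow(f,c) via R0 from edge(f,c)
round 1: derive flow(f,f) via R0 from edge(f,f)
round 1: derive flow(f,g) via R0 from edge(f,g)
round 1: derive flow(j,d) via R0 from edge(j,d)
round 1: derive flow(a,f) via R2 from edge(a,d), road(d,f)
round 1: derive flow(a,g) via R2 from edge(a,d), road(d,g)
round 1: derive flow(d,f) via R2 from edge(d,d), road(d,f)
round 1: derive flow(d,g) via R2 from edge(d,d), road(d,g)
round 1: derive flow(f,a) via R2 from edge(f,f), road(f,a)
round 1: derive flow(f,j) via R2 from edge(f,g), road(g,j)
round 1: derive flow(j,f) via R2 from edge(j,d), road(d,f)
round 1: derive flow(j,g) via R2 from edge(j,d), road(d,g)
round 2: derive flow(a,a) via R1 from flow(a,f), road(f,a)
round 2: derive flow(a,j) via R1 from flow(a,g), road(g,j)
round 2: derive flow(d,a) via R1 from flow(d,f), road(f,a)
round 2: derive flow(d,j) via R1 from flow(d,g), road(g,j)
round 2: derive flow(j,a) via R1 from flow(j,f), road(f,a)
round 2: derive flow(j,j) via R1 from flow(j,g), road(g,j)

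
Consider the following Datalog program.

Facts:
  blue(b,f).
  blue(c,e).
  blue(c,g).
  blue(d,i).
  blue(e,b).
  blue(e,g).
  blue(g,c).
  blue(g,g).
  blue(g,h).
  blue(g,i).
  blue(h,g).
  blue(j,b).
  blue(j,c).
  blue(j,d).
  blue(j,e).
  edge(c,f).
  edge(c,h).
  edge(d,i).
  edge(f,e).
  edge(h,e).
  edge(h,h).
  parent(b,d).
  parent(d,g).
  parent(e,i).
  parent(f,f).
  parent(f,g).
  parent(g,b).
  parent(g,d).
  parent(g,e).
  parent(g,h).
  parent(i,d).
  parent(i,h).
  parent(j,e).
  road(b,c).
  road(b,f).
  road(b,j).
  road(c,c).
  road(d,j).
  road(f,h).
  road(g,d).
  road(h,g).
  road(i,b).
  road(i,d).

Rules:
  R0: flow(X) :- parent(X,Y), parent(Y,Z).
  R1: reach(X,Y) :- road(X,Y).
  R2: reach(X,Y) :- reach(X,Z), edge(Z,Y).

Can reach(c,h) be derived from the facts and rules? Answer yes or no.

yes

round 1: derive reach(b,c) via R1 from road(b,c)
round 1: derive reach(b,f) via R1 from road(b,f)
round 1: derive reach(b,j) via R1 from road(b,j)
round 1: derive reach(c,c) via R1 from road(c,c)
round 1: derive reach(d,j) via R1 from road(d,j)
round 1: derive reach(f,h) via R1 from road(f,h)
round 1: derive reach(g,d) via R1 from road(g,d)
round 1: derive reach(h,g) via R1 from road(h,g)
round 1: derive reach(i,b) via R1 from road(i,b)
round 1: derive reach(i,d) via R1 from road(i,d)
round 2: derive reach(b,e) via R2 from reach(b,f), edge(f,e)
round 2: derive reach(b,h) via R2 from reach(b,c), edge(c,h)
round 2: derive reach(c,f) via R2 from reach(c,c), edge(c,f)
round 2: derive reach(c,h) via R2 from reach(c,c), edge(c,h)
round 2: derive reach(f,e) via R2 from reach(f,h), edge(h,e)
round 2: derive reach(g,i) via R2 from reach(g,d), edge(d,i)
round 2: derive reach(i,i) via R2 from reach(i,d), edge(d,i)
round 3: derive reach(c,e) via R2 from reach(c,f), edge(f,e)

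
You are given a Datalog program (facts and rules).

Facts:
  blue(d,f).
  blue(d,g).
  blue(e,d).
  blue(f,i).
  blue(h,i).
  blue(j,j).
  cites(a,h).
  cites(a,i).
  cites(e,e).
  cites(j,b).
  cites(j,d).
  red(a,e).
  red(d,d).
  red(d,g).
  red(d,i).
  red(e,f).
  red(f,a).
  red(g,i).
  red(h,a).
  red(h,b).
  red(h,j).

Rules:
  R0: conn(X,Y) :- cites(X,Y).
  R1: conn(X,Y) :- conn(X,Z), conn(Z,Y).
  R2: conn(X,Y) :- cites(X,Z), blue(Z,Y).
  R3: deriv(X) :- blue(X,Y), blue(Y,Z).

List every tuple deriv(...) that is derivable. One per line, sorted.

deriv(d)
deriv(e)
deriv(j)

round 1: derive deriv(d) via R3 from blue(d,f), blue(f,i)
round 1: derive deriv(e) via R3 from blue(e,d), blue(d,f)
round 1: derive deriv(j) via R3 from blue(j,j), blue(j,j)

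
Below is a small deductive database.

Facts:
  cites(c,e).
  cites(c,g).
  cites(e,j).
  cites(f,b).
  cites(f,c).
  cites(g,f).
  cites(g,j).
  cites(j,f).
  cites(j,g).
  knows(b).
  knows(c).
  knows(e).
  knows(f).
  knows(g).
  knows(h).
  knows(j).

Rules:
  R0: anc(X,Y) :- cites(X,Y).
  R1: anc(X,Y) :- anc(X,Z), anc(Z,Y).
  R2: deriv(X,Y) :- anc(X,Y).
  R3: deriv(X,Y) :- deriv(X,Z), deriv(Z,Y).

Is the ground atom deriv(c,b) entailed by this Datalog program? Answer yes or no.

round 1: derive anc(c,e) via R0 from cites(c,e)
round 1: derive anc(c,g) via R0 from cites(c,g)
round 1: derive anc(e,j) via R0 from cites(e,j)
round 1: derive anc(f,b) via R0 from cites(f,b)
round 1: derive anc(f,c) via R0 from cites(f,c)
round 1: derive anc(g,f) via R0 from cites(g,f)
round 1: derive anc(g,j) via R0 from cites(g,j)
round 1: derive anc(j,f) via R0 from cites(j,f)
round 1: derive anc(j,g) via R0 from cites(j,g)
round 2: derive anc(c,f) via R1 from anc(c,g), anc(g,f)
round 2: derive anc(c,j) via R1 from anc(c,e), anc(e,j)
round 2: derive anc(e,f) via R1 from anc(e,j), anc(j,f)
round 2: derive anc(e,g) via R1 from anc(e,j), anc(j,g)
round 2: derive anc(f,e) via R1 from anc(f,c), anc(c,e)
round 2: derive anc(f,g) via R1 from anc(f,c), anc(c,g)
round 2: derive anc(g,b) via R1 from anc(g,f), anc(f,b)
round 2: derive anc(g,c) via R1 from anc(g,f), anc(f,c)
round 2: derive anc(g,g) via R1 from anc(g,j), anc(j,g)
round 2: derive anc(j,b) via R1 from anc(j,f), anc(f,b)
round 2: derive anc(j,c) via R1 from anc(j,f), anc(f,c)
round 2: derive anc(j,j) via R1 from anc(j,g), anc(g,j)
round 2: derive deriv(c,e) via R2 from anc(c,e)
round 2: derive deriv(c,g) via R2 from anc(c,g)
round 2: derive deriv(e,j) via R2 from anc(e,j)
round 2: derive deriv(f,b) via R2 from anc(f,b)
round 2: derive deriv(f,c) via R2 from anc(f,c)
round 2: derive deriv(g,f) via R2 from anc(g,f)
round 2: derive deriv(g,j) via R2 from anc(g,j)
round 2: derive deriv(j,f) via R2 from anc(j,f)
round 2: derive deriv(j,g) via R2 from anc(j,g)
round 3: derive anc(c,b) via R1 from anc(c,f), anc(f,b)
round 3: derive anc(c,c) via R1 from anc(c,f), anc(f,c)
round 3: derive anc(e,b) via R1 from anc(e,f), anc(f,b)
round 3: derive anc(e,c) via R1 from anc(e,f), anc(f,c)
round 3: derive anc(e,e) via R1 from anc(e,f), anc(f,e)
round 3: derive anc(f,f) via R1 from anc(f,c), anc(c,f)
round 3: derive anc(f,j) via R1 from anc(f,c), anc(c,j)
round 3: derive anc(g,e) via R1 from anc(g,c), anc(c,e)
round 3: derive anc(j,e) via R1 from anc(j,c), anc(c,e)
round 3: derive deriv(c,f) via R2 from anc(c,f)
round 3: derive deriv(c,j) via R2 from anc(c,j)
round 3: derive deriv(e,f) via R2 from anc(e,f)
round 3: derive deriv(e,g) via R2 from anc(e,g)
round 3: derive deriv(f,e) via R2 from anc(f,e)
round 3: derive deriv(f,g) via R2 from anc(f,g)
round 3: derive deriv(g,b) via R2 from anc(g,b)
round 3: derive deriv(g,c) via R2 from anc(g,c)
round 3: derive deriv(g,g) via R2 from anc(g,g)
round 3: derive deriv(j,b) via R2 from anc(j,b)
round 3: derive deriv(j,c) via R2 from anc(j,c)
round 3: derive deriv(j,j) via R2 from anc(j,j)
round 4: derive deriv(c,b) via R2 from anc(c,b)
round 4: derive deriv(c,c) via R2 from anc(c,c)
round 4: derive deriv(e,b) via R2 from anc(e,b)
round 4: derive deriv(e,c) via R2 from anc(e,c)
round 4: derive deriv(e,e) via R2 from anc(e,e)
round 4: derive deriv(f,f) via R2 from anc(f,f)
round 4: derive deriv(f,j) via R2 from anc(f,j)
round 4: derive deriv(g,e) via R2 from anc(g,e)
round 4: derive deriv(j,e) via R2 from anc(j,e)

yes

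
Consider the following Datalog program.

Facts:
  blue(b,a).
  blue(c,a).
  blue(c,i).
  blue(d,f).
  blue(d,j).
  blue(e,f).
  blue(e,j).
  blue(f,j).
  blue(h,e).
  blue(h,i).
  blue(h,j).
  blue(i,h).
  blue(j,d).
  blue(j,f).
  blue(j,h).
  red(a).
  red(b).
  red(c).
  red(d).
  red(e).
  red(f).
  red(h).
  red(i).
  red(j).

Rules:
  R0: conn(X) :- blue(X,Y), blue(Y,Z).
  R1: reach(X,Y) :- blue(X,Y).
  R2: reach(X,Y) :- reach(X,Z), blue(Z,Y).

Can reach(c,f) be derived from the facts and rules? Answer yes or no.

round 1: derive reach(b,a) via R1 from blue(b,a)
round 1: derive reach(c,a) via R1 from blue(c,a)
round 1: derive reach(c,i) via R1 from blue(c,i)
round 1: derive reach(d,f) via R1 from blue(d,f)
round 1: derive reach(d,j) via R1 from blue(d,j)
round 1: derive reach(e,f) via R1 from blue(e,f)
round 1: derive reach(e,j) via R1 from blue(e,j)
round 1: derive reach(f,j) via R1 from blue(f,j)
round 1: derive reach(h,e) via R1 from blue(h,e)
round 1: derive reach(h,i) via R1 from blue(h,i)
round 1: derive reach(h,j) via R1 from blue(h,j)
round 1: derive reach(i,h) via R1 from blue(i,h)
round 1: derive reach(j,d) via R1 from blue(j,d)
round 1: derive reach(j,f) via R1 from blue(j,f)
round 1: derive reach(j,h) via R1 from blue(j,h)
round 2: derive reach(c,h) via R2 from reach(c,i), blue(i,h)
round 2: derive reach(d,d) via R2 from reach(d,j), blue(j,d)
round 2: derive reach(d,h) via R2 from reach(d,j), blue(j,h)
round 2: derive reach(e,d) via R2 from reach(e,j), blue(j,d)
round 2: derive reach(e,h) via R2 from reach(e,j), blue(j,h)
round 2: derive reach(f,d) via R2 from reach(f,j), blue(j,d)
round 2: derive reach(f,f) via R2 from reach(f,j), blue(j,f)
round 2: derive reach(f,h) via R2 from reach(f,j), blue(j,h)
round 2: derive reach(h,d) via R2 from reach(h,j), blue(j,d)
round 2: derive reach(h,f) via R2 from reach(h,e), blue(e,f)
round 2: derive reach(h,h) via R2 from reach(h,i), blue(i,h)
round 2: derive reach(i,e) via R2 from reach(i,h), blue(h,e)
round 2: derive reach(i,i) via R2 from reach(i,h), blue(h,i)
round 2: derive reach(i,j) via R2 from reach(i,h), blue(h,j)
round 2: derive reach(j,e) via R2 from reach(j,h), blue(h,e)
round 2: derive reach(j,i) via R2 from reach(j,h), blue(h,i)
round 2: derive reach(j,j) via R2 from reach(j,d), blue(d,j)
round 3: derive reach(c,e) via R2 from reach(c,h), blue(h,e)
round 3: derive reach(c,j) via R2 from reach(c,h), blue(h,j)
round 3: derive reach(d,e) via R2 from reach(d,h), blue(h,e)
round 3: derive reach(d,i) via R2 from reach(d,h), blue(h,i)
round 3: derive reach(e,e) via R2 from reach(e,h), blue(h,e)
round 3: derive reach(e,i) via R2 from reach(e,h), blue(h,i)
round 3: derive reach(f,e) via R2 from reach(f,h), blue(h,e)
round 3: derive reach(f,i) via R2 from reach(f,h), blue(h,i)
round 3: derive reach(i,d) via R2 from reach(i,j), blue(j,d)
round 3: derive reach(i,f) via R2 from reach(i,e), blue(e,f)
round 4: derive reach(c,d) via R2 from reach(c,j), blue(j,d)
round 4: derive reach(c,f) via R2 from reach(c,e), blue(e,f)

yes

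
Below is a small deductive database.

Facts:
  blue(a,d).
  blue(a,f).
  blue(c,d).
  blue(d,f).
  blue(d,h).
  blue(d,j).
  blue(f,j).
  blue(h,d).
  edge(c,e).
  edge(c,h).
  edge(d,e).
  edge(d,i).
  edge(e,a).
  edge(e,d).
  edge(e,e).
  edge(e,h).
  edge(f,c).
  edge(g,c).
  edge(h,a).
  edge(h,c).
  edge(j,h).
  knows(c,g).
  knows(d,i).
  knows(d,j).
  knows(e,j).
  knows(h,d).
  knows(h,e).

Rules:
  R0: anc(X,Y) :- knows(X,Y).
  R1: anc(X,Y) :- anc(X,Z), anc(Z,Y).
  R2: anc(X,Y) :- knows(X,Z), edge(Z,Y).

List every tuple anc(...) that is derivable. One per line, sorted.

anc(c,c)
anc(c,g)
anc(d,a)
anc(d,d)
anc(d,e)
anc(d,h)
anc(d,i)
anc(d,j)
anc(e,a)
anc(e,d)
anc(e,e)
anc(e,h)
anc(e,i)
anc(e,j)
anc(h,a)
anc(h,d)
anc(h,e)
anc(h,h)
anc(h,i)
anc(h,j)

round 1: derive anc(c,g) via R0 from knows(c,g)
round 1: derive anc(d,i) via R0 from knows(d,i)
round 1: derive anc(d,j) via R0 from knows(d,j)
round 1: derive anc(e,j) via R0 from knows(e,j)
round 1: derive anc(h,d) via R0 from knows(h,d)
round 1: derive anc(h,e) via R0 from knows(h,e)
round 1: derive anc(c,c) via R2 from knows(c,g), edge(g,c)
round 1: derive anc(d,h) via R2 from knows(d,j), edge(j,h)
round 1: derive anc(e,h) via R2 from knows(e,j), edge(j,h)
round 1: derive anc(h,a) via R2 from knows(h,e), edge(e,a)
round 1: derive anc(h,h) via R2 from knows(h,e), edge(e,h)
round 1: derive anc(h,i) via R2 from knows(h,d), edge(d,i)
round 2: derive anc(d,a) via R1 from anc(d,h), anc(h,a)
round 2: derive anc(d,d) via R1 from anc(d,h), anc(h,d)
round 2: derive anc(d,e) via R1 from anc(d,h), anc(h,e)
round 2: derive anc(e,a) via R1 from anc(e,h), anc(h,a)
round 2: derive anc(e,d) via R1 from anc(e,h), anc(h,d)
round 2: derive anc(e,e) via R1 from anc(e,h), anc(h,e)
round 2: derive anc(e,i) via R1 from anc(e,h), anc(h,i)
round 2: derive anc(h,j) via R1 from anc(h,d), anc(d,j)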